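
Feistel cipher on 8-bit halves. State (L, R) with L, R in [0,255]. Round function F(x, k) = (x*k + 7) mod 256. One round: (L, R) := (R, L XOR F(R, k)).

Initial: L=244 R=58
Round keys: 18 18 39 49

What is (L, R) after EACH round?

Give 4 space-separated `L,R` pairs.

Answer: 58,239 239,239 239,159 159,153

Derivation:
Round 1 (k=18): L=58 R=239
Round 2 (k=18): L=239 R=239
Round 3 (k=39): L=239 R=159
Round 4 (k=49): L=159 R=153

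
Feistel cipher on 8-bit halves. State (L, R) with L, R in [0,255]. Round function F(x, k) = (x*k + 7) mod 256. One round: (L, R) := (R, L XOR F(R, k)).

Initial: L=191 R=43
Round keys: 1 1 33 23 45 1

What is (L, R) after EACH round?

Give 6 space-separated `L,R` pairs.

Answer: 43,141 141,191 191,43 43,91 91,45 45,111

Derivation:
Round 1 (k=1): L=43 R=141
Round 2 (k=1): L=141 R=191
Round 3 (k=33): L=191 R=43
Round 4 (k=23): L=43 R=91
Round 5 (k=45): L=91 R=45
Round 6 (k=1): L=45 R=111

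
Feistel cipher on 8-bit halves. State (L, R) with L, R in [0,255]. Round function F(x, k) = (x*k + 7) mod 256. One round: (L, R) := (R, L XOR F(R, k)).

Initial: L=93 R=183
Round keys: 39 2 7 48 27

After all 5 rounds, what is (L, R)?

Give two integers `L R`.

Round 1 (k=39): L=183 R=181
Round 2 (k=2): L=181 R=198
Round 3 (k=7): L=198 R=196
Round 4 (k=48): L=196 R=1
Round 5 (k=27): L=1 R=230

Answer: 1 230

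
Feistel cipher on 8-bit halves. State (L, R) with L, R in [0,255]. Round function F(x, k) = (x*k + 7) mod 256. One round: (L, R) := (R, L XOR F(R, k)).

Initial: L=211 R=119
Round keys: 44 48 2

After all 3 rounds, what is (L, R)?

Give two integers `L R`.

Round 1 (k=44): L=119 R=168
Round 2 (k=48): L=168 R=240
Round 3 (k=2): L=240 R=79

Answer: 240 79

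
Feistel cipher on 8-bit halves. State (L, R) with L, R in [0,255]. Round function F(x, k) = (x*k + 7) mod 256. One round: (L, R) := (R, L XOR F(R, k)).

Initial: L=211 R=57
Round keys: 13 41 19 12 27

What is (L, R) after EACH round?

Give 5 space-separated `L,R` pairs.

Round 1 (k=13): L=57 R=63
Round 2 (k=41): L=63 R=39
Round 3 (k=19): L=39 R=211
Round 4 (k=12): L=211 R=204
Round 5 (k=27): L=204 R=88

Answer: 57,63 63,39 39,211 211,204 204,88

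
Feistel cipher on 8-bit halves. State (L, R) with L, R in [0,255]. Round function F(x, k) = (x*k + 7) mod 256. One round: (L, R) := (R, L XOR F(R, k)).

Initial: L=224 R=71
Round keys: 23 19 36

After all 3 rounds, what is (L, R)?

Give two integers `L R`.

Round 1 (k=23): L=71 R=136
Round 2 (k=19): L=136 R=88
Round 3 (k=36): L=88 R=239

Answer: 88 239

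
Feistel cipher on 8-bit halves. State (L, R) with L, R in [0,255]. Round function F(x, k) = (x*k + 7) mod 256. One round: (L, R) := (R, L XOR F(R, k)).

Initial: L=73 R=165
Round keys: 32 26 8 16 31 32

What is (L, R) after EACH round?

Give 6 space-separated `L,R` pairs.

Answer: 165,238 238,150 150,89 89,1 1,127 127,230

Derivation:
Round 1 (k=32): L=165 R=238
Round 2 (k=26): L=238 R=150
Round 3 (k=8): L=150 R=89
Round 4 (k=16): L=89 R=1
Round 5 (k=31): L=1 R=127
Round 6 (k=32): L=127 R=230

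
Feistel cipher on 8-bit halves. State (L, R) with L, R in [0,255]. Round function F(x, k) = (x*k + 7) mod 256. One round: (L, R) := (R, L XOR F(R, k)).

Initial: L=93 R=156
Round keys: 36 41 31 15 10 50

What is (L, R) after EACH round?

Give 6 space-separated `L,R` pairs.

Answer: 156,170 170,221 221,96 96,122 122,171 171,23

Derivation:
Round 1 (k=36): L=156 R=170
Round 2 (k=41): L=170 R=221
Round 3 (k=31): L=221 R=96
Round 4 (k=15): L=96 R=122
Round 5 (k=10): L=122 R=171
Round 6 (k=50): L=171 R=23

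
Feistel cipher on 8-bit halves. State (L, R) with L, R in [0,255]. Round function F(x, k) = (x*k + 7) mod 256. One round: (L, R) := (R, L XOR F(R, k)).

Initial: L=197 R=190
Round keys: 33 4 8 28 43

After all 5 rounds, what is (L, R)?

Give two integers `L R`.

Round 1 (k=33): L=190 R=64
Round 2 (k=4): L=64 R=185
Round 3 (k=8): L=185 R=143
Round 4 (k=28): L=143 R=18
Round 5 (k=43): L=18 R=130

Answer: 18 130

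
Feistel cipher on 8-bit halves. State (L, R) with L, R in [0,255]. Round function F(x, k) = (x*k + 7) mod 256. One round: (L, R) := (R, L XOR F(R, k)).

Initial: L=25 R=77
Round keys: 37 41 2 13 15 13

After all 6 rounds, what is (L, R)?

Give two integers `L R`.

Answer: 189 26

Derivation:
Round 1 (k=37): L=77 R=49
Round 2 (k=41): L=49 R=173
Round 3 (k=2): L=173 R=80
Round 4 (k=13): L=80 R=186
Round 5 (k=15): L=186 R=189
Round 6 (k=13): L=189 R=26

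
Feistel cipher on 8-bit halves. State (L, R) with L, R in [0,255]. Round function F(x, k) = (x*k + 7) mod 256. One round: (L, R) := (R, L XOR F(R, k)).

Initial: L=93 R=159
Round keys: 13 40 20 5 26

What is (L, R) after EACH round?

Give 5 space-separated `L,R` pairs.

Answer: 159,71 71,128 128,64 64,199 199,125

Derivation:
Round 1 (k=13): L=159 R=71
Round 2 (k=40): L=71 R=128
Round 3 (k=20): L=128 R=64
Round 4 (k=5): L=64 R=199
Round 5 (k=26): L=199 R=125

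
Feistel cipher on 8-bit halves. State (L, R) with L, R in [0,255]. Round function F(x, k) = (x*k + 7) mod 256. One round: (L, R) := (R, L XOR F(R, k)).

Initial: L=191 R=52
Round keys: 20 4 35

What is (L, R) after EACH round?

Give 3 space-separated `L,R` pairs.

Round 1 (k=20): L=52 R=168
Round 2 (k=4): L=168 R=147
Round 3 (k=35): L=147 R=136

Answer: 52,168 168,147 147,136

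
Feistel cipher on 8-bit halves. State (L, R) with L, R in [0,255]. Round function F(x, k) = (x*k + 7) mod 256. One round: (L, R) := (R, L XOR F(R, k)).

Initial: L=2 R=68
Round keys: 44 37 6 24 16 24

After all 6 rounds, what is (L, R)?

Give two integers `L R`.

Answer: 61 60

Derivation:
Round 1 (k=44): L=68 R=181
Round 2 (k=37): L=181 R=116
Round 3 (k=6): L=116 R=10
Round 4 (k=24): L=10 R=131
Round 5 (k=16): L=131 R=61
Round 6 (k=24): L=61 R=60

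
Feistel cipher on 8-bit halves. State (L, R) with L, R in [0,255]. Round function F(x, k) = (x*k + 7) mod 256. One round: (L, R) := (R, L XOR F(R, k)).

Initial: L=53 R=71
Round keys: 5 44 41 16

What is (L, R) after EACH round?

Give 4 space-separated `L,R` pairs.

Answer: 71,95 95,28 28,220 220,219

Derivation:
Round 1 (k=5): L=71 R=95
Round 2 (k=44): L=95 R=28
Round 3 (k=41): L=28 R=220
Round 4 (k=16): L=220 R=219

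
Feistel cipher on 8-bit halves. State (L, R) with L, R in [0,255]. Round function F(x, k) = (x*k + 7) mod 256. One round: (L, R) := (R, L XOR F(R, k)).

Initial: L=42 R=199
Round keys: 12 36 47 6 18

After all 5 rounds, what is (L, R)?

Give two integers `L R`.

Round 1 (k=12): L=199 R=113
Round 2 (k=36): L=113 R=44
Round 3 (k=47): L=44 R=106
Round 4 (k=6): L=106 R=175
Round 5 (k=18): L=175 R=63

Answer: 175 63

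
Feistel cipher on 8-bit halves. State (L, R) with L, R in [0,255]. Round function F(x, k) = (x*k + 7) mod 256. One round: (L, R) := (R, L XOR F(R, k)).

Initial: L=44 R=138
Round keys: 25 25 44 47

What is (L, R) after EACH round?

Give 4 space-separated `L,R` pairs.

Round 1 (k=25): L=138 R=173
Round 2 (k=25): L=173 R=102
Round 3 (k=44): L=102 R=34
Round 4 (k=47): L=34 R=35

Answer: 138,173 173,102 102,34 34,35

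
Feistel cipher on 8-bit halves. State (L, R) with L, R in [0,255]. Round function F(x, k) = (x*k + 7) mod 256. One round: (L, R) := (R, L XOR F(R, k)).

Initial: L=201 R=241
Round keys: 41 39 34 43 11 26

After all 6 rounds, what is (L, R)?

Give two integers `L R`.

Round 1 (k=41): L=241 R=105
Round 2 (k=39): L=105 R=247
Round 3 (k=34): L=247 R=188
Round 4 (k=43): L=188 R=108
Round 5 (k=11): L=108 R=23
Round 6 (k=26): L=23 R=49

Answer: 23 49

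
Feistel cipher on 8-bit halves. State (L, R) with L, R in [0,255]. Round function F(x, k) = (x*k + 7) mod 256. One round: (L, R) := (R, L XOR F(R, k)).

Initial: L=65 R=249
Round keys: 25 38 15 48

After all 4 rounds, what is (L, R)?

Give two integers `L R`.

Answer: 26 163

Derivation:
Round 1 (k=25): L=249 R=25
Round 2 (k=38): L=25 R=68
Round 3 (k=15): L=68 R=26
Round 4 (k=48): L=26 R=163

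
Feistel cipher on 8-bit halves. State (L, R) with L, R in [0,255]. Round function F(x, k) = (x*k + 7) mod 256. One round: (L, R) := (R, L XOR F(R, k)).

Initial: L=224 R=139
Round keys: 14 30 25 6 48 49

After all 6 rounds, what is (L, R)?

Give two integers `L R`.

Round 1 (k=14): L=139 R=65
Round 2 (k=30): L=65 R=46
Round 3 (k=25): L=46 R=196
Round 4 (k=6): L=196 R=177
Round 5 (k=48): L=177 R=243
Round 6 (k=49): L=243 R=59

Answer: 243 59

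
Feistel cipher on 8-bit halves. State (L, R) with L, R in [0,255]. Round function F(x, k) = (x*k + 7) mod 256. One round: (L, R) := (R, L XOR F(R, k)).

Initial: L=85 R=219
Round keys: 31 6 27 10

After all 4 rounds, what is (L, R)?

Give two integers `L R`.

Answer: 48 33

Derivation:
Round 1 (k=31): L=219 R=217
Round 2 (k=6): L=217 R=198
Round 3 (k=27): L=198 R=48
Round 4 (k=10): L=48 R=33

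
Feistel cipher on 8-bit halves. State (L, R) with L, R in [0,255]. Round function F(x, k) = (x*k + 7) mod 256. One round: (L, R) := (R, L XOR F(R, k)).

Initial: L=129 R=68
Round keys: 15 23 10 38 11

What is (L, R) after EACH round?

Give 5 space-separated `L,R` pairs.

Answer: 68,130 130,241 241,243 243,232 232,12

Derivation:
Round 1 (k=15): L=68 R=130
Round 2 (k=23): L=130 R=241
Round 3 (k=10): L=241 R=243
Round 4 (k=38): L=243 R=232
Round 5 (k=11): L=232 R=12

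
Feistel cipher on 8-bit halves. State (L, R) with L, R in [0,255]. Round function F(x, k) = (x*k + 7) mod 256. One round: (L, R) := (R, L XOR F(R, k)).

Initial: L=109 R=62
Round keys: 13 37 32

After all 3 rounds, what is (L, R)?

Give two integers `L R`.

Round 1 (k=13): L=62 R=64
Round 2 (k=37): L=64 R=121
Round 3 (k=32): L=121 R=103

Answer: 121 103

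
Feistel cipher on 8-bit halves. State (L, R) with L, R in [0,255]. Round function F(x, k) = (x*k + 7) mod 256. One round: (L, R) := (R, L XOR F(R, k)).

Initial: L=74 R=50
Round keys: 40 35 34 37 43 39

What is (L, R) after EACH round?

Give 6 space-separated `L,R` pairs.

Round 1 (k=40): L=50 R=157
Round 2 (k=35): L=157 R=76
Round 3 (k=34): L=76 R=130
Round 4 (k=37): L=130 R=157
Round 5 (k=43): L=157 R=228
Round 6 (k=39): L=228 R=94

Answer: 50,157 157,76 76,130 130,157 157,228 228,94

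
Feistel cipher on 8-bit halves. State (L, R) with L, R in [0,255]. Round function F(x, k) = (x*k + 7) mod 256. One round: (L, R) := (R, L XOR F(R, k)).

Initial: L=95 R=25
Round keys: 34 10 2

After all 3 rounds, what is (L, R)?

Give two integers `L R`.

Round 1 (k=34): L=25 R=6
Round 2 (k=10): L=6 R=90
Round 3 (k=2): L=90 R=189

Answer: 90 189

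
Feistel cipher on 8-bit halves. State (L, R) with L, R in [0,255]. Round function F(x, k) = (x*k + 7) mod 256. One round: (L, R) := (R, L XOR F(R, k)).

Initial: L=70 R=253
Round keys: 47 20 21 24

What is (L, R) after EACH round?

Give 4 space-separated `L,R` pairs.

Round 1 (k=47): L=253 R=60
Round 2 (k=20): L=60 R=74
Round 3 (k=21): L=74 R=37
Round 4 (k=24): L=37 R=53

Answer: 253,60 60,74 74,37 37,53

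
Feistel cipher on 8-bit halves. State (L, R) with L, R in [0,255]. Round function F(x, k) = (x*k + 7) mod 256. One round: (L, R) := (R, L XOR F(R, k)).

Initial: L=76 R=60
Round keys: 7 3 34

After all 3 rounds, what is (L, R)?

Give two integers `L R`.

Answer: 128 224

Derivation:
Round 1 (k=7): L=60 R=231
Round 2 (k=3): L=231 R=128
Round 3 (k=34): L=128 R=224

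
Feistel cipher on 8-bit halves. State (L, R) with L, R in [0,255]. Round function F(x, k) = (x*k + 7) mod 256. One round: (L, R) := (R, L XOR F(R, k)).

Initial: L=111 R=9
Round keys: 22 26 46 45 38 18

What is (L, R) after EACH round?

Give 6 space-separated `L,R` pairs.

Answer: 9,162 162,114 114,33 33,166 166,138 138,29

Derivation:
Round 1 (k=22): L=9 R=162
Round 2 (k=26): L=162 R=114
Round 3 (k=46): L=114 R=33
Round 4 (k=45): L=33 R=166
Round 5 (k=38): L=166 R=138
Round 6 (k=18): L=138 R=29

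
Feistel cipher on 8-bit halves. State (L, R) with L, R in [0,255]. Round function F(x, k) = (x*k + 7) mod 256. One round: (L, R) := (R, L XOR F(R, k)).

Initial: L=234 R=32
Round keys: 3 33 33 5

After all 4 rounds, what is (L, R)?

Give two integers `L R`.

Round 1 (k=3): L=32 R=141
Round 2 (k=33): L=141 R=20
Round 3 (k=33): L=20 R=22
Round 4 (k=5): L=22 R=97

Answer: 22 97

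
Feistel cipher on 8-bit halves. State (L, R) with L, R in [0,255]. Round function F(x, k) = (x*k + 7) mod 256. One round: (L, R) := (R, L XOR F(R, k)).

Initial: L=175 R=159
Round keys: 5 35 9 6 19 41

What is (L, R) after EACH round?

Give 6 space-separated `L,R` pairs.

Round 1 (k=5): L=159 R=141
Round 2 (k=35): L=141 R=209
Round 3 (k=9): L=209 R=237
Round 4 (k=6): L=237 R=68
Round 5 (k=19): L=68 R=254
Round 6 (k=41): L=254 R=241

Answer: 159,141 141,209 209,237 237,68 68,254 254,241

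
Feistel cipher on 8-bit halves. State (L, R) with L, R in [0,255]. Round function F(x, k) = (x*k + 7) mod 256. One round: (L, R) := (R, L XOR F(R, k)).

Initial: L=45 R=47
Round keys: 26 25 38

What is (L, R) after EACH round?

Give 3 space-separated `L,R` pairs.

Round 1 (k=26): L=47 R=224
Round 2 (k=25): L=224 R=200
Round 3 (k=38): L=200 R=87

Answer: 47,224 224,200 200,87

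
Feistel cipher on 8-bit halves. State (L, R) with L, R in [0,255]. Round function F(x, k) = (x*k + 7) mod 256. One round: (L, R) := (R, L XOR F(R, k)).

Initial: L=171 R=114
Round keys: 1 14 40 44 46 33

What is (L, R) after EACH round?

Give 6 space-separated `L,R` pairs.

Answer: 114,210 210,241 241,125 125,114 114,254 254,183

Derivation:
Round 1 (k=1): L=114 R=210
Round 2 (k=14): L=210 R=241
Round 3 (k=40): L=241 R=125
Round 4 (k=44): L=125 R=114
Round 5 (k=46): L=114 R=254
Round 6 (k=33): L=254 R=183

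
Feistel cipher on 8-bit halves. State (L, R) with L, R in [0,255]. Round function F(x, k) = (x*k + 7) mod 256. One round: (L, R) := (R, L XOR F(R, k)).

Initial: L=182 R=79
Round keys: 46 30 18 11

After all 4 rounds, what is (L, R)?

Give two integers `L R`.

Round 1 (k=46): L=79 R=143
Round 2 (k=30): L=143 R=134
Round 3 (k=18): L=134 R=252
Round 4 (k=11): L=252 R=93

Answer: 252 93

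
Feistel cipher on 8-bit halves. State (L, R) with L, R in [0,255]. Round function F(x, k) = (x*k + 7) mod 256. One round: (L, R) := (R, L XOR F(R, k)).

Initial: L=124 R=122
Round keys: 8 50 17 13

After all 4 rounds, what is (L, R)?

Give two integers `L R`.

Round 1 (k=8): L=122 R=171
Round 2 (k=50): L=171 R=23
Round 3 (k=17): L=23 R=37
Round 4 (k=13): L=37 R=255

Answer: 37 255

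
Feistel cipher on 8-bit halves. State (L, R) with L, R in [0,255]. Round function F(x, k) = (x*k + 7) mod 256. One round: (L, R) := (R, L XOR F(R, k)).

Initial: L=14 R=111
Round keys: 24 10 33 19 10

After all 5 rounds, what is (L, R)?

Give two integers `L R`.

Answer: 77 237

Derivation:
Round 1 (k=24): L=111 R=97
Round 2 (k=10): L=97 R=190
Round 3 (k=33): L=190 R=228
Round 4 (k=19): L=228 R=77
Round 5 (k=10): L=77 R=237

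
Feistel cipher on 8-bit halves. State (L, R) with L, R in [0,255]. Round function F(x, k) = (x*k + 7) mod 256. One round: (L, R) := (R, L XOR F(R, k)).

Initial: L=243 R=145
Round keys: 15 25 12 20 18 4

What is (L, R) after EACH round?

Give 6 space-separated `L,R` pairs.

Round 1 (k=15): L=145 R=117
Round 2 (k=25): L=117 R=229
Round 3 (k=12): L=229 R=182
Round 4 (k=20): L=182 R=218
Round 5 (k=18): L=218 R=237
Round 6 (k=4): L=237 R=97

Answer: 145,117 117,229 229,182 182,218 218,237 237,97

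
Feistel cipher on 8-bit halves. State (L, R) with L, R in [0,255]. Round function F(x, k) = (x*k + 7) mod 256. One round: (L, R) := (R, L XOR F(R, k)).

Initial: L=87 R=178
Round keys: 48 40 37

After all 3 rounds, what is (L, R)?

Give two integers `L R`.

Answer: 53 128

Derivation:
Round 1 (k=48): L=178 R=48
Round 2 (k=40): L=48 R=53
Round 3 (k=37): L=53 R=128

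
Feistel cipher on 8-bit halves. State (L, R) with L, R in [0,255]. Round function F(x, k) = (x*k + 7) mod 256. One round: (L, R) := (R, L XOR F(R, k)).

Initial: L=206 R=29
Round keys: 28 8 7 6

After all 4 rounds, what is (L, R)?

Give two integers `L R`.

Answer: 88 229

Derivation:
Round 1 (k=28): L=29 R=253
Round 2 (k=8): L=253 R=242
Round 3 (k=7): L=242 R=88
Round 4 (k=6): L=88 R=229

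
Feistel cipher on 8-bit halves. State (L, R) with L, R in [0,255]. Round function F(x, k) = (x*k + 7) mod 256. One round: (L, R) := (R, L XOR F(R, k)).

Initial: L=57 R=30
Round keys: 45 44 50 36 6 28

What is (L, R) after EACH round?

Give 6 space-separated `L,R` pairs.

Round 1 (k=45): L=30 R=116
Round 2 (k=44): L=116 R=233
Round 3 (k=50): L=233 R=253
Round 4 (k=36): L=253 R=114
Round 5 (k=6): L=114 R=78
Round 6 (k=28): L=78 R=253

Answer: 30,116 116,233 233,253 253,114 114,78 78,253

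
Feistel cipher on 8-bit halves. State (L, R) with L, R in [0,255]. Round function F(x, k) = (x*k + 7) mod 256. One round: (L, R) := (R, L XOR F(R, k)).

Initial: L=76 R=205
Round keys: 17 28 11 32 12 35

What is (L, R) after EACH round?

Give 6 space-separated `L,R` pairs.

Round 1 (k=17): L=205 R=232
Round 2 (k=28): L=232 R=170
Round 3 (k=11): L=170 R=189
Round 4 (k=32): L=189 R=13
Round 5 (k=12): L=13 R=30
Round 6 (k=35): L=30 R=44

Answer: 205,232 232,170 170,189 189,13 13,30 30,44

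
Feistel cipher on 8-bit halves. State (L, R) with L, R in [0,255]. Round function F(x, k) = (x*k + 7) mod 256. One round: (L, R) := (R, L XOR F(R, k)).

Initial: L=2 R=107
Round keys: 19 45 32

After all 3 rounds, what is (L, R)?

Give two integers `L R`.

Round 1 (k=19): L=107 R=250
Round 2 (k=45): L=250 R=146
Round 3 (k=32): L=146 R=189

Answer: 146 189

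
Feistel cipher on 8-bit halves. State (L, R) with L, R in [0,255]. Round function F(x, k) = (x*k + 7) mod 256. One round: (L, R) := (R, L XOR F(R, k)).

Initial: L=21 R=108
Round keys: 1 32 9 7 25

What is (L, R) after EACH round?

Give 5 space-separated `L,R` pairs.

Round 1 (k=1): L=108 R=102
Round 2 (k=32): L=102 R=171
Round 3 (k=9): L=171 R=108
Round 4 (k=7): L=108 R=80
Round 5 (k=25): L=80 R=187

Answer: 108,102 102,171 171,108 108,80 80,187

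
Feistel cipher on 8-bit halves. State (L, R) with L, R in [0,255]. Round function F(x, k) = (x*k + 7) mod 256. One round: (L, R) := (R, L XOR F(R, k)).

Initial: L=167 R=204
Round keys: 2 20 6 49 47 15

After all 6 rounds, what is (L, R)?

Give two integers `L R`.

Round 1 (k=2): L=204 R=56
Round 2 (k=20): L=56 R=171
Round 3 (k=6): L=171 R=49
Round 4 (k=49): L=49 R=195
Round 5 (k=47): L=195 R=229
Round 6 (k=15): L=229 R=177

Answer: 229 177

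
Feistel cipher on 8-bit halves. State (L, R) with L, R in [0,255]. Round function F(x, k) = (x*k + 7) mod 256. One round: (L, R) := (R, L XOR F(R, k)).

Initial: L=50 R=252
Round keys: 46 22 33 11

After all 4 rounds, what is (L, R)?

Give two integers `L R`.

Round 1 (k=46): L=252 R=125
Round 2 (k=22): L=125 R=57
Round 3 (k=33): L=57 R=29
Round 4 (k=11): L=29 R=127

Answer: 29 127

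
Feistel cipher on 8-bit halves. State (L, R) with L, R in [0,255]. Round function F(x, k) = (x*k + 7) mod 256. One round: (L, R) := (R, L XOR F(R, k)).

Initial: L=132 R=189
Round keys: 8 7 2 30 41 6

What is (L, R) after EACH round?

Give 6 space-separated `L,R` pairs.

Round 1 (k=8): L=189 R=107
Round 2 (k=7): L=107 R=73
Round 3 (k=2): L=73 R=242
Round 4 (k=30): L=242 R=42
Round 5 (k=41): L=42 R=51
Round 6 (k=6): L=51 R=19

Answer: 189,107 107,73 73,242 242,42 42,51 51,19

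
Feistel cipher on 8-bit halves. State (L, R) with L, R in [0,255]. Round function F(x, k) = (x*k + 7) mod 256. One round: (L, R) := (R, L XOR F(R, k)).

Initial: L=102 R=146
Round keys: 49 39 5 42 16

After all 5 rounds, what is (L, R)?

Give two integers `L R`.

Answer: 225 169

Derivation:
Round 1 (k=49): L=146 R=159
Round 2 (k=39): L=159 R=210
Round 3 (k=5): L=210 R=190
Round 4 (k=42): L=190 R=225
Round 5 (k=16): L=225 R=169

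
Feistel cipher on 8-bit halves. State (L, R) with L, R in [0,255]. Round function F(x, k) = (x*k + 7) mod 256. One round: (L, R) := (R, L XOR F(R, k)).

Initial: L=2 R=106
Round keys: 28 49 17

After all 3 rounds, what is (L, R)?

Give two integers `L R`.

Answer: 126 248

Derivation:
Round 1 (k=28): L=106 R=157
Round 2 (k=49): L=157 R=126
Round 3 (k=17): L=126 R=248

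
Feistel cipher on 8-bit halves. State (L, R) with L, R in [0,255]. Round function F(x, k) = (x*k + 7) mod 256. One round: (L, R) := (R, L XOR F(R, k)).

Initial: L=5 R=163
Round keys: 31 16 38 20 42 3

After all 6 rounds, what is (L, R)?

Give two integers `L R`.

Answer: 235 163

Derivation:
Round 1 (k=31): L=163 R=193
Round 2 (k=16): L=193 R=180
Round 3 (k=38): L=180 R=126
Round 4 (k=20): L=126 R=107
Round 5 (k=42): L=107 R=235
Round 6 (k=3): L=235 R=163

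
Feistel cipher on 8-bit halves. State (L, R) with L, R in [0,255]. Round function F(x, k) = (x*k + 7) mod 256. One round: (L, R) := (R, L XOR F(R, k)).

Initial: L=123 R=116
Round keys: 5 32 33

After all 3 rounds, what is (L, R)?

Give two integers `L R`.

Answer: 115 234

Derivation:
Round 1 (k=5): L=116 R=48
Round 2 (k=32): L=48 R=115
Round 3 (k=33): L=115 R=234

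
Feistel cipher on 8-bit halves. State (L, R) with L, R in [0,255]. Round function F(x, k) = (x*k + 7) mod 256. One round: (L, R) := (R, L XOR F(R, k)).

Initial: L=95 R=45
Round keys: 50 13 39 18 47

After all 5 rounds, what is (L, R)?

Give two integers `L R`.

Answer: 153 231

Derivation:
Round 1 (k=50): L=45 R=142
Round 2 (k=13): L=142 R=16
Round 3 (k=39): L=16 R=249
Round 4 (k=18): L=249 R=153
Round 5 (k=47): L=153 R=231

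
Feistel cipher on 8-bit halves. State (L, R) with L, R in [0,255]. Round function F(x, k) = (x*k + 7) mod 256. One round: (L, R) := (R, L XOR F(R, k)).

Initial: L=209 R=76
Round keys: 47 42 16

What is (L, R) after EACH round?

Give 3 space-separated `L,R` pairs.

Round 1 (k=47): L=76 R=42
Round 2 (k=42): L=42 R=167
Round 3 (k=16): L=167 R=93

Answer: 76,42 42,167 167,93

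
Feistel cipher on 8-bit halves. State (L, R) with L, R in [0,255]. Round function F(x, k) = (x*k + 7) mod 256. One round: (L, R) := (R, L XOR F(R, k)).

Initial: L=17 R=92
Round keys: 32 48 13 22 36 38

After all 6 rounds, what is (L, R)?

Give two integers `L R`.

Round 1 (k=32): L=92 R=150
Round 2 (k=48): L=150 R=123
Round 3 (k=13): L=123 R=208
Round 4 (k=22): L=208 R=156
Round 5 (k=36): L=156 R=39
Round 6 (k=38): L=39 R=77

Answer: 39 77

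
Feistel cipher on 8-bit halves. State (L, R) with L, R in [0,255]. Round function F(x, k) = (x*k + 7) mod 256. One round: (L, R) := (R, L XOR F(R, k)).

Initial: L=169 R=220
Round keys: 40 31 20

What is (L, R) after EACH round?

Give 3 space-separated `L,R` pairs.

Round 1 (k=40): L=220 R=206
Round 2 (k=31): L=206 R=37
Round 3 (k=20): L=37 R=37

Answer: 220,206 206,37 37,37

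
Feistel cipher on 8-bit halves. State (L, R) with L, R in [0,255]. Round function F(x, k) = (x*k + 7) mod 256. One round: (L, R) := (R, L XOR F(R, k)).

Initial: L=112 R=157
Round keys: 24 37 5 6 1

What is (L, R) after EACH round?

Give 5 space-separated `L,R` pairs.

Answer: 157,207 207,111 111,253 253,154 154,92

Derivation:
Round 1 (k=24): L=157 R=207
Round 2 (k=37): L=207 R=111
Round 3 (k=5): L=111 R=253
Round 4 (k=6): L=253 R=154
Round 5 (k=1): L=154 R=92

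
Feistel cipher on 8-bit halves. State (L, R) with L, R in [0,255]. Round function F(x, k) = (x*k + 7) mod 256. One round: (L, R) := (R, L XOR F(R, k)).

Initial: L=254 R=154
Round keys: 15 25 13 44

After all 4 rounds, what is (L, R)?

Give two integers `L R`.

Round 1 (k=15): L=154 R=243
Round 2 (k=25): L=243 R=88
Round 3 (k=13): L=88 R=140
Round 4 (k=44): L=140 R=79

Answer: 140 79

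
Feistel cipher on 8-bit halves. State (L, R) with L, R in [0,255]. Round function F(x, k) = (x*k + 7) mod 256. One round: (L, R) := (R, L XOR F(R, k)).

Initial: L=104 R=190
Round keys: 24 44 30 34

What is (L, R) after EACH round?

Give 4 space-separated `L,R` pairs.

Round 1 (k=24): L=190 R=191
Round 2 (k=44): L=191 R=101
Round 3 (k=30): L=101 R=98
Round 4 (k=34): L=98 R=110

Answer: 190,191 191,101 101,98 98,110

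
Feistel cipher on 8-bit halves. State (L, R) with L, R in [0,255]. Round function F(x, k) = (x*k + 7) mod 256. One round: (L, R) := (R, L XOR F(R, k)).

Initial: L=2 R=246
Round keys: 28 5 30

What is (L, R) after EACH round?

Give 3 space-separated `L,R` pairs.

Answer: 246,237 237,94 94,230

Derivation:
Round 1 (k=28): L=246 R=237
Round 2 (k=5): L=237 R=94
Round 3 (k=30): L=94 R=230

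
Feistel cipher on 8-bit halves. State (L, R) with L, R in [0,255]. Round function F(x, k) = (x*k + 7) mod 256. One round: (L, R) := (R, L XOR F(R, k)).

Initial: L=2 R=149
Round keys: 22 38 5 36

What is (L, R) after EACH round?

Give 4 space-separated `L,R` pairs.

Round 1 (k=22): L=149 R=215
Round 2 (k=38): L=215 R=100
Round 3 (k=5): L=100 R=44
Round 4 (k=36): L=44 R=83

Answer: 149,215 215,100 100,44 44,83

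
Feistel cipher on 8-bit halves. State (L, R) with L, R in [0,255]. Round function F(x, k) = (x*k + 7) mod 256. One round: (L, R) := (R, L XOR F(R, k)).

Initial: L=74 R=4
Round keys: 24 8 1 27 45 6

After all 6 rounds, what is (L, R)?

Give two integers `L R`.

Answer: 125 146

Derivation:
Round 1 (k=24): L=4 R=45
Round 2 (k=8): L=45 R=107
Round 3 (k=1): L=107 R=95
Round 4 (k=27): L=95 R=103
Round 5 (k=45): L=103 R=125
Round 6 (k=6): L=125 R=146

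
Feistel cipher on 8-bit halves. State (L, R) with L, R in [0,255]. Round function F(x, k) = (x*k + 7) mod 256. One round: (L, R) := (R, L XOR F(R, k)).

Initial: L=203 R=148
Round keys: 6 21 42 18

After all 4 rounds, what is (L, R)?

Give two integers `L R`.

Answer: 41 182

Derivation:
Round 1 (k=6): L=148 R=180
Round 2 (k=21): L=180 R=95
Round 3 (k=42): L=95 R=41
Round 4 (k=18): L=41 R=182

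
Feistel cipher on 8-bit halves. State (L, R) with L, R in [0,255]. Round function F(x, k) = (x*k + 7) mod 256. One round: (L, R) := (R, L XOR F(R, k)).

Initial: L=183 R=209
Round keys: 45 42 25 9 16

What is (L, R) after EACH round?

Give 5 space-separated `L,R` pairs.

Answer: 209,115 115,52 52,104 104,155 155,223

Derivation:
Round 1 (k=45): L=209 R=115
Round 2 (k=42): L=115 R=52
Round 3 (k=25): L=52 R=104
Round 4 (k=9): L=104 R=155
Round 5 (k=16): L=155 R=223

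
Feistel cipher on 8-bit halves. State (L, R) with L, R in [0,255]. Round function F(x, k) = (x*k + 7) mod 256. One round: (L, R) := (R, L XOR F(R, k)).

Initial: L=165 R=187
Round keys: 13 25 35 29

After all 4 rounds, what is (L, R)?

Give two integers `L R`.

Answer: 161 141

Derivation:
Round 1 (k=13): L=187 R=35
Round 2 (k=25): L=35 R=201
Round 3 (k=35): L=201 R=161
Round 4 (k=29): L=161 R=141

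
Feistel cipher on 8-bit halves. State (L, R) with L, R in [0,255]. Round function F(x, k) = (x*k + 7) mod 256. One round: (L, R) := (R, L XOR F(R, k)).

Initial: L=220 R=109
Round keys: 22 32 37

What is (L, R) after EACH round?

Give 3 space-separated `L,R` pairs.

Round 1 (k=22): L=109 R=185
Round 2 (k=32): L=185 R=74
Round 3 (k=37): L=74 R=0

Answer: 109,185 185,74 74,0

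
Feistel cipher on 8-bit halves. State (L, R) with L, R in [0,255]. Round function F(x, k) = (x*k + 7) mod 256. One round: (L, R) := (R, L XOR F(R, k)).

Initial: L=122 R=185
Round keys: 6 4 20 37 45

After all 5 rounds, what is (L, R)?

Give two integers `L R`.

Answer: 213 80

Derivation:
Round 1 (k=6): L=185 R=39
Round 2 (k=4): L=39 R=26
Round 3 (k=20): L=26 R=40
Round 4 (k=37): L=40 R=213
Round 5 (k=45): L=213 R=80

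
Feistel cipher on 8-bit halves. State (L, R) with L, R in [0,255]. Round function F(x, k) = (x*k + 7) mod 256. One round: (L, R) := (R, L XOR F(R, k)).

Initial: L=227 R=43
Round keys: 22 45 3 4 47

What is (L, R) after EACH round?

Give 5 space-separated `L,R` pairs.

Answer: 43,90 90,242 242,135 135,209 209,225

Derivation:
Round 1 (k=22): L=43 R=90
Round 2 (k=45): L=90 R=242
Round 3 (k=3): L=242 R=135
Round 4 (k=4): L=135 R=209
Round 5 (k=47): L=209 R=225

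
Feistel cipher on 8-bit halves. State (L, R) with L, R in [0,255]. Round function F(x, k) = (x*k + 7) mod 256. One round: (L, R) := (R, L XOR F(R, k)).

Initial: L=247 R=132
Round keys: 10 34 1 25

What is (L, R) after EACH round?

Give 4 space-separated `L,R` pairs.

Answer: 132,216 216,51 51,226 226,42

Derivation:
Round 1 (k=10): L=132 R=216
Round 2 (k=34): L=216 R=51
Round 3 (k=1): L=51 R=226
Round 4 (k=25): L=226 R=42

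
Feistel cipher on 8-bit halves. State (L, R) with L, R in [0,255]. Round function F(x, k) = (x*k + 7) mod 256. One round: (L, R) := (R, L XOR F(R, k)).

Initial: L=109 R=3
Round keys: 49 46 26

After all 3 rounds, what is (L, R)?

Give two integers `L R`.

Answer: 106 60

Derivation:
Round 1 (k=49): L=3 R=247
Round 2 (k=46): L=247 R=106
Round 3 (k=26): L=106 R=60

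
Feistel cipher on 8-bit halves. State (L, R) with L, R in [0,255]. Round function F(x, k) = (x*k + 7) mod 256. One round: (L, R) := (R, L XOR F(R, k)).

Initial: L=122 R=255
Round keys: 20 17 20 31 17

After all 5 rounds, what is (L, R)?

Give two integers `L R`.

Answer: 146 67

Derivation:
Round 1 (k=20): L=255 R=137
Round 2 (k=17): L=137 R=223
Round 3 (k=20): L=223 R=250
Round 4 (k=31): L=250 R=146
Round 5 (k=17): L=146 R=67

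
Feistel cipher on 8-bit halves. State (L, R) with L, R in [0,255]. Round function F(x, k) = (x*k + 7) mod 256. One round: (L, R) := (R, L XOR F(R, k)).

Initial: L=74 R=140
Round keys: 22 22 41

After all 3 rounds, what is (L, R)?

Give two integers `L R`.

Round 1 (k=22): L=140 R=69
Round 2 (k=22): L=69 R=121
Round 3 (k=41): L=121 R=45

Answer: 121 45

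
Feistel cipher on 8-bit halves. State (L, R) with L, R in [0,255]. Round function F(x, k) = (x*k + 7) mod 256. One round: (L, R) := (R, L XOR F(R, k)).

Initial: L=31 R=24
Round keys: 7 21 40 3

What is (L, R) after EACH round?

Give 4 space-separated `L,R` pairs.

Answer: 24,176 176,111 111,239 239,187

Derivation:
Round 1 (k=7): L=24 R=176
Round 2 (k=21): L=176 R=111
Round 3 (k=40): L=111 R=239
Round 4 (k=3): L=239 R=187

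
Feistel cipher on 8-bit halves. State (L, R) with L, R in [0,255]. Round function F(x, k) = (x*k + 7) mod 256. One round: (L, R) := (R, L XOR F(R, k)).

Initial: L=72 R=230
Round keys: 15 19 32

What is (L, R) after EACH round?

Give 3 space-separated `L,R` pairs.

Round 1 (k=15): L=230 R=201
Round 2 (k=19): L=201 R=20
Round 3 (k=32): L=20 R=78

Answer: 230,201 201,20 20,78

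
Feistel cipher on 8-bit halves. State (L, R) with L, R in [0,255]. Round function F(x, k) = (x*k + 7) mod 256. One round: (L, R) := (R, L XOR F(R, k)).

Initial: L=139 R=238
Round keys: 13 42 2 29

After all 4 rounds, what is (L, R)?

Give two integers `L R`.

Round 1 (k=13): L=238 R=150
Round 2 (k=42): L=150 R=77
Round 3 (k=2): L=77 R=55
Round 4 (k=29): L=55 R=15

Answer: 55 15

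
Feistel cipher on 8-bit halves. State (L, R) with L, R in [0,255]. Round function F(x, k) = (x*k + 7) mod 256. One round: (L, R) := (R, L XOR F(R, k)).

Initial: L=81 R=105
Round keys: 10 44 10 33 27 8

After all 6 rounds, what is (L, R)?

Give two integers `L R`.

Answer: 112 163

Derivation:
Round 1 (k=10): L=105 R=112
Round 2 (k=44): L=112 R=46
Round 3 (k=10): L=46 R=163
Round 4 (k=33): L=163 R=36
Round 5 (k=27): L=36 R=112
Round 6 (k=8): L=112 R=163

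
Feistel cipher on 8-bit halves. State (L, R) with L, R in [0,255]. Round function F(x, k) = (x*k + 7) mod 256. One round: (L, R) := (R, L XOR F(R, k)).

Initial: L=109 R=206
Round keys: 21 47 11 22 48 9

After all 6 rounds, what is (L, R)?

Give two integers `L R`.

Round 1 (k=21): L=206 R=128
Round 2 (k=47): L=128 R=73
Round 3 (k=11): L=73 R=170
Round 4 (k=22): L=170 R=234
Round 5 (k=48): L=234 R=77
Round 6 (k=9): L=77 R=86

Answer: 77 86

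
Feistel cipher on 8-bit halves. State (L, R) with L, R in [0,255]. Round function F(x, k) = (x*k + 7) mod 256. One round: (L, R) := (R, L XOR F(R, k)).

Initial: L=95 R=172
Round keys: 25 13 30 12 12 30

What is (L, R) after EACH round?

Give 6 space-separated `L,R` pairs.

Round 1 (k=25): L=172 R=140
Round 2 (k=13): L=140 R=143
Round 3 (k=30): L=143 R=69
Round 4 (k=12): L=69 R=204
Round 5 (k=12): L=204 R=210
Round 6 (k=30): L=210 R=111

Answer: 172,140 140,143 143,69 69,204 204,210 210,111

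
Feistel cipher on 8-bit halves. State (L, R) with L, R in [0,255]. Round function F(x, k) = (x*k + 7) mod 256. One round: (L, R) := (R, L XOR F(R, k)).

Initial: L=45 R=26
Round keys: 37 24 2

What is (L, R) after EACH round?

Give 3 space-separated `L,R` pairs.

Answer: 26,228 228,125 125,229

Derivation:
Round 1 (k=37): L=26 R=228
Round 2 (k=24): L=228 R=125
Round 3 (k=2): L=125 R=229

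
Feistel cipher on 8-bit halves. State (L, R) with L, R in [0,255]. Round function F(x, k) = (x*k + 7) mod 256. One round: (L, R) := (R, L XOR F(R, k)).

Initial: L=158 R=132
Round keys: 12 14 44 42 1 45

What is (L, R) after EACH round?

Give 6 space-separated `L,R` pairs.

Answer: 132,169 169,193 193,154 154,138 138,11 11,124

Derivation:
Round 1 (k=12): L=132 R=169
Round 2 (k=14): L=169 R=193
Round 3 (k=44): L=193 R=154
Round 4 (k=42): L=154 R=138
Round 5 (k=1): L=138 R=11
Round 6 (k=45): L=11 R=124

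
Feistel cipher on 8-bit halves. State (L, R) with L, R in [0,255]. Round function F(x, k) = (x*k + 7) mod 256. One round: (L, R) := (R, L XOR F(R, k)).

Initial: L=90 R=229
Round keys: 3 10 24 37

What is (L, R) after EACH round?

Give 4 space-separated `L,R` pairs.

Round 1 (k=3): L=229 R=236
Round 2 (k=10): L=236 R=218
Round 3 (k=24): L=218 R=155
Round 4 (k=37): L=155 R=180

Answer: 229,236 236,218 218,155 155,180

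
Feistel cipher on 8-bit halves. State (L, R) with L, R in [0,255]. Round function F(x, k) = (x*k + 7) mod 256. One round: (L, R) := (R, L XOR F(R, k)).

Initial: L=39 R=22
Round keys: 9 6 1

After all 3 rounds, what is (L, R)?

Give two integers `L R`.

Answer: 149 118

Derivation:
Round 1 (k=9): L=22 R=234
Round 2 (k=6): L=234 R=149
Round 3 (k=1): L=149 R=118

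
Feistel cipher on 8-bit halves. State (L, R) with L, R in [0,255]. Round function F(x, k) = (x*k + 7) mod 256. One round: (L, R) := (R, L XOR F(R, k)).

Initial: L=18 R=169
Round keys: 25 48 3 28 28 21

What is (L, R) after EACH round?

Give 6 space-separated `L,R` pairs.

Answer: 169,154 154,78 78,107 107,245 245,184 184,234

Derivation:
Round 1 (k=25): L=169 R=154
Round 2 (k=48): L=154 R=78
Round 3 (k=3): L=78 R=107
Round 4 (k=28): L=107 R=245
Round 5 (k=28): L=245 R=184
Round 6 (k=21): L=184 R=234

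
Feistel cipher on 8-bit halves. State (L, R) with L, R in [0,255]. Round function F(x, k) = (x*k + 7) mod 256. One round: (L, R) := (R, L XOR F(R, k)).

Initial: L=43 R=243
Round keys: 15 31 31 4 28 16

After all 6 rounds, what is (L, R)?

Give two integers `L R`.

Round 1 (k=15): L=243 R=111
Round 2 (k=31): L=111 R=139
Round 3 (k=31): L=139 R=179
Round 4 (k=4): L=179 R=88
Round 5 (k=28): L=88 R=20
Round 6 (k=16): L=20 R=31

Answer: 20 31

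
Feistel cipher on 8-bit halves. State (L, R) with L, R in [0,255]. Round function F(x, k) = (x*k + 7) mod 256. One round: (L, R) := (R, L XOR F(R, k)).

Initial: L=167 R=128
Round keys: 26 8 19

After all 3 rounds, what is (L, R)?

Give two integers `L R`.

Round 1 (k=26): L=128 R=160
Round 2 (k=8): L=160 R=135
Round 3 (k=19): L=135 R=172

Answer: 135 172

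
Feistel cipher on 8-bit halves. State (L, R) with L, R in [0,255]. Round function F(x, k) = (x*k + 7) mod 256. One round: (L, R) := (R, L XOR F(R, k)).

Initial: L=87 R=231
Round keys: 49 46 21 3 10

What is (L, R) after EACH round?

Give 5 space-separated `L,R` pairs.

Round 1 (k=49): L=231 R=105
Round 2 (k=46): L=105 R=2
Round 3 (k=21): L=2 R=88
Round 4 (k=3): L=88 R=13
Round 5 (k=10): L=13 R=209

Answer: 231,105 105,2 2,88 88,13 13,209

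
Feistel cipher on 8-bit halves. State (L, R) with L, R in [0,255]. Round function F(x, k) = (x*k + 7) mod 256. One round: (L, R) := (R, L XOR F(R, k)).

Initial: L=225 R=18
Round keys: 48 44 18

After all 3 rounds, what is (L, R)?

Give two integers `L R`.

Answer: 29 151

Derivation:
Round 1 (k=48): L=18 R=134
Round 2 (k=44): L=134 R=29
Round 3 (k=18): L=29 R=151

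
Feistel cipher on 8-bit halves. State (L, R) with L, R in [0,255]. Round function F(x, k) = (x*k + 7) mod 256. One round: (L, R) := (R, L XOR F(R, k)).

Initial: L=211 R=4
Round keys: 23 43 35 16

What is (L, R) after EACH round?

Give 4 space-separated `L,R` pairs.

Answer: 4,176 176,147 147,144 144,148

Derivation:
Round 1 (k=23): L=4 R=176
Round 2 (k=43): L=176 R=147
Round 3 (k=35): L=147 R=144
Round 4 (k=16): L=144 R=148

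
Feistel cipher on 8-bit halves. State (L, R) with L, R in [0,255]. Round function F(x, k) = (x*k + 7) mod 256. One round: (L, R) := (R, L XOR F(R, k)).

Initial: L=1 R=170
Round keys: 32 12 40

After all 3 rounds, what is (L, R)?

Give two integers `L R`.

Answer: 229 137

Derivation:
Round 1 (k=32): L=170 R=70
Round 2 (k=12): L=70 R=229
Round 3 (k=40): L=229 R=137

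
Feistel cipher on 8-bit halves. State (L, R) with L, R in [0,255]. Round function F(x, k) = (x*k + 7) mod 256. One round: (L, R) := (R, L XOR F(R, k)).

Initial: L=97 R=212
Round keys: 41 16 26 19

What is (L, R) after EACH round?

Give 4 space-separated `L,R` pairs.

Answer: 212,154 154,115 115,47 47,247

Derivation:
Round 1 (k=41): L=212 R=154
Round 2 (k=16): L=154 R=115
Round 3 (k=26): L=115 R=47
Round 4 (k=19): L=47 R=247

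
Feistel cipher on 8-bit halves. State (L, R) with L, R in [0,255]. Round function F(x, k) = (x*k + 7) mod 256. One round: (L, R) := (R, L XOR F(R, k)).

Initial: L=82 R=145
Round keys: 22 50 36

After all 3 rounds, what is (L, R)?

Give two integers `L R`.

Answer: 164 56

Derivation:
Round 1 (k=22): L=145 R=47
Round 2 (k=50): L=47 R=164
Round 3 (k=36): L=164 R=56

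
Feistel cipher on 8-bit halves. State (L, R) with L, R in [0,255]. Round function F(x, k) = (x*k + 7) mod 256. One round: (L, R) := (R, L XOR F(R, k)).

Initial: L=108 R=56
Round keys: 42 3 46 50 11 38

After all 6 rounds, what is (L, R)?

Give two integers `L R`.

Round 1 (k=42): L=56 R=91
Round 2 (k=3): L=91 R=32
Round 3 (k=46): L=32 R=156
Round 4 (k=50): L=156 R=95
Round 5 (k=11): L=95 R=128
Round 6 (k=38): L=128 R=88

Answer: 128 88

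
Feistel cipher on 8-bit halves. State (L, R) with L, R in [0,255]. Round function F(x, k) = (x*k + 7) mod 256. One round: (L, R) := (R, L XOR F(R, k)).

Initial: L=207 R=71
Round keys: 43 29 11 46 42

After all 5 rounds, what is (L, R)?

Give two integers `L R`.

Answer: 244 86

Derivation:
Round 1 (k=43): L=71 R=59
Round 2 (k=29): L=59 R=241
Round 3 (k=11): L=241 R=89
Round 4 (k=46): L=89 R=244
Round 5 (k=42): L=244 R=86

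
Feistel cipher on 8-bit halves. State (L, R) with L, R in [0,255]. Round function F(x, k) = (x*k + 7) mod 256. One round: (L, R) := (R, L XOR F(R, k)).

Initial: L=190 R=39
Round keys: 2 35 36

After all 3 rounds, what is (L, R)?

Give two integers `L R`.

Answer: 15 200

Derivation:
Round 1 (k=2): L=39 R=235
Round 2 (k=35): L=235 R=15
Round 3 (k=36): L=15 R=200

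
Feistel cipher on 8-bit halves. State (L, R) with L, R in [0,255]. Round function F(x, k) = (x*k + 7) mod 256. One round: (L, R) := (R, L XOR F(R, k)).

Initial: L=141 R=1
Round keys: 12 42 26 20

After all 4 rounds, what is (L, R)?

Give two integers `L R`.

Round 1 (k=12): L=1 R=158
Round 2 (k=42): L=158 R=242
Round 3 (k=26): L=242 R=5
Round 4 (k=20): L=5 R=153

Answer: 5 153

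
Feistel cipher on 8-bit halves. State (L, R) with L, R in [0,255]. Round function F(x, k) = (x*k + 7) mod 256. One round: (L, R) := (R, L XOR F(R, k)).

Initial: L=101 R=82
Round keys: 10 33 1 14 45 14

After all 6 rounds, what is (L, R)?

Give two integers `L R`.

Round 1 (k=10): L=82 R=94
Round 2 (k=33): L=94 R=119
Round 3 (k=1): L=119 R=32
Round 4 (k=14): L=32 R=176
Round 5 (k=45): L=176 R=215
Round 6 (k=14): L=215 R=121

Answer: 215 121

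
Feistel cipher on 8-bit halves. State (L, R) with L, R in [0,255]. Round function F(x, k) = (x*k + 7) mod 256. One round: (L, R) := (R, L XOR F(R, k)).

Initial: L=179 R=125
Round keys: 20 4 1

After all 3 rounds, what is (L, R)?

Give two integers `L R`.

Round 1 (k=20): L=125 R=120
Round 2 (k=4): L=120 R=154
Round 3 (k=1): L=154 R=217

Answer: 154 217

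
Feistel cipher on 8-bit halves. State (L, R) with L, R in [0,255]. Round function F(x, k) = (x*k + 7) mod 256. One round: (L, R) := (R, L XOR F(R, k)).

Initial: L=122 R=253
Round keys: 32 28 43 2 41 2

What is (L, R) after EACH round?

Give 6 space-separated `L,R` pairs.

Round 1 (k=32): L=253 R=221
Round 2 (k=28): L=221 R=206
Round 3 (k=43): L=206 R=124
Round 4 (k=2): L=124 R=49
Round 5 (k=41): L=49 R=156
Round 6 (k=2): L=156 R=14

Answer: 253,221 221,206 206,124 124,49 49,156 156,14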